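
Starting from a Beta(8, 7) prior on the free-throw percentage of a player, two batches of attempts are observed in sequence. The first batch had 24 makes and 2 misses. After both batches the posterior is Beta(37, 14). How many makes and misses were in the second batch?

5 makes and 5 misses

Sequential conjugate updates are equivalent to a single update on the pooled data, so total successes = posterior α − prior α and total failures = posterior β − prior β.
Total across both batches: 37−8=29 makes, 14−7=7 misses.
Subtract the first batch: 29−24=5 makes and 7−2=5 misses.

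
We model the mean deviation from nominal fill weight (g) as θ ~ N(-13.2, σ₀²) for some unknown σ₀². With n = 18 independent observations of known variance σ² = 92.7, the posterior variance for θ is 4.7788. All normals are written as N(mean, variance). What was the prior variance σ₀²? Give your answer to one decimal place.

Posterior precision equals prior precision plus data precision: 1/σ_n² = 1/σ₀² + n/σ².
So 1/σ₀² = 1/4.7788 − 18/92.7 = 0.209258 − 0.194175 = 0.015083.
Hence σ₀² = 1/0.015083 ≈ 66.3.

σ₀² = 66.3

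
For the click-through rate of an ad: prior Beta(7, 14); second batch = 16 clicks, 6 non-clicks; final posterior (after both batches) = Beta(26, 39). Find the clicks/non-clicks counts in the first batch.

Sequential conjugate updates are equivalent to a single update on the pooled data, so total successes = posterior α − prior α and total failures = posterior β − prior β.
Total across both batches: 26−7=19 clicks, 39−14=25 non-clicks.
Subtract the second batch: 19−16=3 clicks and 25−6=19 non-clicks.

3 clicks and 19 non-clicks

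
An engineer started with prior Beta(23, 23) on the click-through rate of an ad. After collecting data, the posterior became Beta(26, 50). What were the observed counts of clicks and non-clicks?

Beta is conjugate to the binomial likelihood: posterior = Beta(a+s, b+f).
So s = 26 − 23 = 3 and f = 50 − 23 = 27.

3 clicks and 27 non-clicks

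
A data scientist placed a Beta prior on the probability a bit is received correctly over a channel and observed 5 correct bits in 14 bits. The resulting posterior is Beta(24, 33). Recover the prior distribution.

A Beta(a, b) prior with s successes and f failures in binomial data gives a Beta(a+s, b+f) posterior.
Subtract the data counts: 24−5=19, 33−9=24.

Beta(19, 24)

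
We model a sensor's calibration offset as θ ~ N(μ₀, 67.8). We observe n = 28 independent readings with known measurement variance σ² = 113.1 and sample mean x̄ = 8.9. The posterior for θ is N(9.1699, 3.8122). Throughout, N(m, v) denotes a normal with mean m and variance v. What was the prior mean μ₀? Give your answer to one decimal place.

The posterior mean is a precision-weighted average: μ_n = (τ₀μ₀ + τ_data·x̄)/(τ₀+τ_data), with τ₀=1/σ₀² and τ_data=n/σ².
Here τ₀ = 1/67.8 = 0.014749 and τ_data = 28/113.1 = 0.247569, so τ_n = 0.262318.
Rearranging for μ₀: μ₀ = (μ_n·τ_n − τ_data·x̄)/τ₀ = (9.1699·0.262318 − 0.247569·8.9) / 0.014749 = 0.202066/0.014749 ≈ 13.7.

μ₀ = 13.7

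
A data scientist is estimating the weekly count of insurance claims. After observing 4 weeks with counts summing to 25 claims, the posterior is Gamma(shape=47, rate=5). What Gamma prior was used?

Gamma–Poisson conjugacy: posterior shape = α + Σxᵢ, posterior rate = β + n.
So α = 47 − 25 = 22 and β = 5 − 4 = 1.

Gamma(shape=22, rate=1)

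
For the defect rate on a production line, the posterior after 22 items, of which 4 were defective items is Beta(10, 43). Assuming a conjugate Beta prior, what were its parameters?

Beta(6, 25)

Under Beta–binomial conjugacy the posterior parameters are (a+s, b+f).
Subtract the data counts: 10−4=6, 43−18=25.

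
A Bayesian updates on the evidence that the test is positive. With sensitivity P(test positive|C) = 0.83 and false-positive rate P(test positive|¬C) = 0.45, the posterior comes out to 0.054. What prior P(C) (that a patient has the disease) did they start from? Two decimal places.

Bayes' rule in odds form gives O(C|E) = O(C)·[P(E|C)/P(E|¬C)], hence O(C) = O(C|E)/LR.
Posterior odds = 0.054/(1−0.054) = 0.0571. LR = 0.83/0.45 = 1.8444.
Prior odds = 0.0571/1.8444 = 0.0310, so P(C) = 0.0310/(1+0.0310) ≈ 0.03.

P(C) = 0.03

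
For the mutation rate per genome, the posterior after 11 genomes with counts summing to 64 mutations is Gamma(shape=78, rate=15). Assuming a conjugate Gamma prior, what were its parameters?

Gamma(shape=14, rate=4)

Gamma–Poisson conjugacy: posterior shape = α + Σxᵢ, posterior rate = β + n.
So α = 78 − 64 = 14 and β = 15 − 11 = 4.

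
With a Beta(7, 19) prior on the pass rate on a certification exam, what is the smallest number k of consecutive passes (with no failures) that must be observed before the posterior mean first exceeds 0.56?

k = 18

After k passes and 0 failures the posterior is Beta(7+k, 19), with mean (7+k)/(7+19+k).
Set (7+k)/(26+k) > 0.56 and solve: k > (0.56·26 − 7)/(1 − 0.56) = 17.182.
The smallest integer exceeding 17.182 is 18, and checking k=18: (25)/(44) = 0.5682 > 0.56.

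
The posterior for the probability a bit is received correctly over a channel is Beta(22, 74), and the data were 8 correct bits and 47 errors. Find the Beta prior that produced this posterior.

Under Beta–binomial conjugacy the posterior parameters are (a+s, b+f).
So a = 22 − 8 = 14 and b = 74 − 47 = 27.

Beta(14, 27)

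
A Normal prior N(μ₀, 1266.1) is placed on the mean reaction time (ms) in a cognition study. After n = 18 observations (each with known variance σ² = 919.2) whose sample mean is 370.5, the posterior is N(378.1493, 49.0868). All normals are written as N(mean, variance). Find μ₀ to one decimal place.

μ₀ = 567.8

With known observation variance, the Normal–Normal posterior has precision τ_n = τ₀ + n/σ² and mean μ_n = (τ₀μ₀ + (n/σ²)x̄)/τ_n.
Here τ₀ = 1/1266.1 = 0.000790 and τ_data = 18/919.2 = 0.019582, so τ_n = 0.020372.
Rearranging for μ₀: μ₀ = (μ_n·τ_n − τ_data·x̄)/τ₀ = (378.1493·0.020372 − 0.019582·370.5) / 0.000790 = 0.448527/0.000790 ≈ 567.8.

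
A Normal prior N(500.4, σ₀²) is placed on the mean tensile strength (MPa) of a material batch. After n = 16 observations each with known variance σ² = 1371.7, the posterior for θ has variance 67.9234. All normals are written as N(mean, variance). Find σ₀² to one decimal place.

For the Normal–Normal model with known σ², precisions add: τ_n = τ₀ + n/σ².
So 1/σ₀² = 1/67.9234 − 16/1371.7 = 0.014722 − 0.011664 = 0.003058.
Hence σ₀² = 1/0.003058 ≈ 327.0.

σ₀² = 327.0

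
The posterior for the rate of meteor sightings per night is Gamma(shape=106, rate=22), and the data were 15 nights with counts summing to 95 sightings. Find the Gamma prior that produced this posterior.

Gamma(shape=11, rate=7)

Gamma–Poisson conjugacy: posterior shape = α + Σxᵢ, posterior rate = β + n.
So α = 106 − 95 = 11 and β = 22 − 15 = 7.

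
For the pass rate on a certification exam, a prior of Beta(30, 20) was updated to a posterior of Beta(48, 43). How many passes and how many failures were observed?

A Beta(α, β) prior with s successes and f failures in binomial data gives a Beta(α+s, β+f) posterior.
Match parameters: s=48−30=18, f=43−20=23.

18 passes and 23 failures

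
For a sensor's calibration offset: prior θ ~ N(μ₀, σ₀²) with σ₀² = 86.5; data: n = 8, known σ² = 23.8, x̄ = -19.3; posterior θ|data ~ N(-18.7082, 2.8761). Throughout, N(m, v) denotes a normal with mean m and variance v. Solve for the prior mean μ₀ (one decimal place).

μ₀ = -1.5

With known observation variance, the Normal–Normal posterior has precision τ_n = τ₀ + n/σ² and mean μ_n = (τ₀μ₀ + (n/σ²)x̄)/τ_n.
Here τ₀ = 1/86.5 = 0.011561 and τ_data = 8/23.8 = 0.336134, so τ_n = 0.347695.
Rearranging for μ₀: μ₀ = (μ_n·τ_n − τ_data·x̄)/τ₀ = (-18.7082·0.347695 − 0.336134·-19.3) / 0.011561 = -0.017361/0.011561 ≈ -1.5.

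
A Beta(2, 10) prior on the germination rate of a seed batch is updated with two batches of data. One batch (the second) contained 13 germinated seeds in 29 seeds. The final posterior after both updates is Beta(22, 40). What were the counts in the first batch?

7 germinated seeds and 14 non-germinating seeds

Because Beta–binomial updating is additive in the counts, the combined data contributed (α_post−α_prior, β_post−β_prior) successes and failures.
Total across both batches: 22−2=20 germinated seeds, 40−10=30 non-germinating seeds.
Subtract the second batch: 20−13=7 germinated seeds and 30−16=14 non-germinating seeds.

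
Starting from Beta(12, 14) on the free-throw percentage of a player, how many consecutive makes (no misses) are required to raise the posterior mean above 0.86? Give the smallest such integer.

After k makes and 0 misses the posterior is Beta(12+k, 14), with mean (12+k)/(12+14+k).
Set (12+k)/(26+k) > 0.86 and solve: k > (0.86·26 − 12)/(1 − 0.86) = 74.000.
The smallest integer exceeding 74.000 is 75.

k = 75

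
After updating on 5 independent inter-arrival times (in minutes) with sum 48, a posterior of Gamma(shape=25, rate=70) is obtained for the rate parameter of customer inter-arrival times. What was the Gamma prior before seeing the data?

For an exponential likelihood with a Gamma(α, β) prior on the rate, n observations with total T give posterior Gamma(α+n, β+T).
So α = 25 − 5 = 20 and β = 70 − 48 = 22.

Gamma(shape=20, rate=22)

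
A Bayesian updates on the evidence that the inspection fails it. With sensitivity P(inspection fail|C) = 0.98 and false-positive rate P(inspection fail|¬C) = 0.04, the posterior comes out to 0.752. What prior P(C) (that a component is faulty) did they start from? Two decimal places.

In odds form, posterior odds = prior odds × likelihood ratio, so prior odds = posterior odds ÷ LR.
Posterior odds = 0.752/(1−0.752) = 3.0323. LR = 0.98/0.04 = 24.5000.
Prior odds = 3.0323/24.5000 = 0.1238, so P(C) = 0.1238/(1+0.1238) ≈ 0.11.

P(C) = 0.11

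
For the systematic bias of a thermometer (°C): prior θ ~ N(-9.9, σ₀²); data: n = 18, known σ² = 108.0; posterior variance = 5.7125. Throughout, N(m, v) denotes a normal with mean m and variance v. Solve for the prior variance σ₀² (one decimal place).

σ₀² = 119.2

Posterior precision equals prior precision plus data precision: 1/σ_n² = 1/σ₀² + n/σ².
So 1/σ₀² = 1/5.7125 − 18/108.0 = 0.175055 − 0.166667 = 0.008388.
Hence σ₀² = 1/0.008388 ≈ 119.2.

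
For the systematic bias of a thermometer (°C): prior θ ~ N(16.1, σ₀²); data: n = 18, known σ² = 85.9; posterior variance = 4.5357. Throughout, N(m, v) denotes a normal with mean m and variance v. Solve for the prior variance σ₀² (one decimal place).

σ₀² = 91.5

For the Normal–Normal model with known σ², precisions add: τ_n = τ₀ + n/σ².
So 1/σ₀² = 1/4.5357 − 18/85.9 = 0.220473 − 0.209546 = 0.010927.
Hence σ₀² = 1/0.010927 ≈ 91.5.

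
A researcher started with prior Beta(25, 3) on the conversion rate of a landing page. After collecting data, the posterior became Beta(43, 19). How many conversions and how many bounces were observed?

Beta is conjugate to the binomial likelihood: posterior = Beta(a+s, b+f).
So s = 43 − 25 = 18 and f = 19 − 3 = 16.

18 conversions and 16 bounces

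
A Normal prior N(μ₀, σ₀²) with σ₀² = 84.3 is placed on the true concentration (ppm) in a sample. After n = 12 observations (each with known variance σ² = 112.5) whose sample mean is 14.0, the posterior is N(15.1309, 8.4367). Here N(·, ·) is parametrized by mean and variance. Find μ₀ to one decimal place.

The posterior mean is a precision-weighted average: μ_n = (τ₀μ₀ + τ_data·x̄)/(τ₀+τ_data), with τ₀=1/σ₀² and τ_data=n/σ².
Here τ₀ = 1/84.3 = 0.011862 and τ_data = 12/112.5 = 0.106667, so τ_n = 0.118529.
Rearranging for μ₀: μ₀ = (μ_n·τ_n − τ_data·x̄)/τ₀ = (15.1309·0.118529 − 0.106667·14.0) / 0.011862 = 0.300112/0.011862 ≈ 25.3.

μ₀ = 25.3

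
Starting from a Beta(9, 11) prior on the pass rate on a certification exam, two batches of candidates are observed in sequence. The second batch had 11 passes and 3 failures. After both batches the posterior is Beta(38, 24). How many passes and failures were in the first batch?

Because Beta–binomial updating is additive in the counts, the combined data contributed (α_post−α_prior, β_post−β_prior) successes and failures.
Total across both batches: 38−9=29 passes, 24−11=13 failures.
Subtract the second batch: 29−11=18 passes and 13−3=10 failures.

18 passes and 10 failures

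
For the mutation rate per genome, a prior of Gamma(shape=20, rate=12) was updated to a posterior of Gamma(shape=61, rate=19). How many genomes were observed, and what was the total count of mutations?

Gamma–Poisson conjugacy: posterior shape = α + Σxᵢ, posterior rate = β + n.
Matching: Σxᵢ = 61 − 20 = 41 and n = 19 − 12 = 7.

n = 7 genomes with total 41 mutations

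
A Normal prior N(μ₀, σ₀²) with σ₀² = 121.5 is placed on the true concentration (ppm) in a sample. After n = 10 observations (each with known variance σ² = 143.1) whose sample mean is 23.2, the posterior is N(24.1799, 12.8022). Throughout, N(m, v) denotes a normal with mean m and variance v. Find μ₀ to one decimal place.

μ₀ = 32.5

The posterior mean is a precision-weighted average: μ_n = (τ₀μ₀ + τ_data·x̄)/(τ₀+τ_data), with τ₀=1/σ₀² and τ_data=n/σ².
Here τ₀ = 1/121.5 = 0.008230 and τ_data = 10/143.1 = 0.069881, so τ_n = 0.078111.
Rearranging for μ₀: μ₀ = (μ_n·τ_n − τ_data·x̄)/τ₀ = (24.1799·0.078111 − 0.069881·23.2) / 0.008230 = 0.267477/0.008230 ≈ 32.5.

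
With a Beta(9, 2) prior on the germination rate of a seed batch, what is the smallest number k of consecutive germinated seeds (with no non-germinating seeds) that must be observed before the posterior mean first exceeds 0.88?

After k germinated seeds and 0 non-germinating seeds the posterior is Beta(9+k, 2), with mean (9+k)/(9+2+k).
Set (9+k)/(11+k) > 0.88 and solve: k > (0.88·11 − 9)/(1 − 0.88) = 5.667.
The smallest integer exceeding 5.667 is 6.

k = 6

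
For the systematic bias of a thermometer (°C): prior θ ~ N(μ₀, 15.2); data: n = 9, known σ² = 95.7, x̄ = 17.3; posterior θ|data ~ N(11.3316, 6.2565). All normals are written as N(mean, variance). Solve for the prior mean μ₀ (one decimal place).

μ₀ = 2.8

The posterior mean is a precision-weighted average: μ_n = (τ₀μ₀ + τ_data·x̄)/(τ₀+τ_data), with τ₀=1/σ₀² and τ_data=n/σ².
Here τ₀ = 1/15.2 = 0.065789 and τ_data = 9/95.7 = 0.094044, so τ_n = 0.159833.
Rearranging for μ₀: μ₀ = (μ_n·τ_n − τ_data·x̄)/τ₀ = (11.3316·0.159833 − 0.094044·17.3) / 0.065789 = 0.184202/0.065789 ≈ 2.8.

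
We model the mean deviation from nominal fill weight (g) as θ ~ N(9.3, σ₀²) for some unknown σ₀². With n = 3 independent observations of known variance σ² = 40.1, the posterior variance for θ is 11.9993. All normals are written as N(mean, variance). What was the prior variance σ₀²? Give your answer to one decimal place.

Posterior precision equals prior precision plus data precision: 1/σ_n² = 1/σ₀² + n/σ².
So 1/σ₀² = 1/11.9993 − 3/40.1 = 0.083338 − 0.074813 = 0.008525.
Hence σ₀² = 1/0.008525 ≈ 117.3.

σ₀² = 117.3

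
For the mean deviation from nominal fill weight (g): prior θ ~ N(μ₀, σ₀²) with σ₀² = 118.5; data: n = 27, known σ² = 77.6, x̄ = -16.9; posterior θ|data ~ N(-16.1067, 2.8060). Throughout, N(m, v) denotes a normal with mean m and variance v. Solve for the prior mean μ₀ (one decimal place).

The posterior mean is a precision-weighted average: μ_n = (τ₀μ₀ + τ_data·x̄)/(τ₀+τ_data), with τ₀=1/σ₀² and τ_data=n/σ².
Here τ₀ = 1/118.5 = 0.008439 and τ_data = 27/77.6 = 0.347938, so τ_n = 0.356377.
Rearranging for μ₀: μ₀ = (μ_n·τ_n − τ_data·x̄)/τ₀ = (-16.1067·0.356377 − 0.347938·-16.9) / 0.008439 = 0.140095/0.008439 ≈ 16.6.

μ₀ = 16.6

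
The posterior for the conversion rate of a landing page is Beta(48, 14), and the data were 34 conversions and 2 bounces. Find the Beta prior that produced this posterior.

Beta is conjugate to the binomial likelihood: posterior = Beta(a+s, b+f).
So a = 48 − 34 = 14 and b = 14 − 2 = 12.

Beta(14, 12)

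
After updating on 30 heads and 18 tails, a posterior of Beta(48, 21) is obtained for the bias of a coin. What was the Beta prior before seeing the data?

Beta(18, 3)

A Beta(α, β) prior with s successes and f failures in binomial data gives a Beta(α+s, β+f) posterior.
Subtract the data counts: 48−30=18, 21−18=3.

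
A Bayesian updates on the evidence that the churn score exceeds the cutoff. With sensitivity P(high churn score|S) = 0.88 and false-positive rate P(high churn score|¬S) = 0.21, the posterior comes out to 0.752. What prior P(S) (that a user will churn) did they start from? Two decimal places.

In odds form, posterior odds = prior odds × likelihood ratio, so prior odds = posterior odds ÷ LR.
Posterior odds = 0.752/(1−0.752) = 3.0323. LR = 0.88/0.21 = 4.1905.
Prior odds = 3.0323/4.1905 = 0.7236, so P(S) = 0.7236/(1+0.7236) ≈ 0.42.

P(S) = 0.42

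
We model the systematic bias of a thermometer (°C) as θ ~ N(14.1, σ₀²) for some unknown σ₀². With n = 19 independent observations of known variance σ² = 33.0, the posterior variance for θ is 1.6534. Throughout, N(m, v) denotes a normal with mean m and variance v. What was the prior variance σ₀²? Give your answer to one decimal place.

σ₀² = 34.4

For the Normal–Normal model with known σ², precisions add: τ_n = τ₀ + n/σ².
So 1/σ₀² = 1/1.6534 − 19/33.0 = 0.604814 − 0.575758 = 0.029056.
Hence σ₀² = 1/0.029056 ≈ 34.4.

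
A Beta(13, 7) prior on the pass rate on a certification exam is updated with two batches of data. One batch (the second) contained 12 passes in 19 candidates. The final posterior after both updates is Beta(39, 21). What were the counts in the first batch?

14 passes and 7 failures

Because Beta–binomial updating is additive in the counts, the combined data contributed (α_post−α_prior, β_post−β_prior) successes and failures.
Total across both batches: 39−13=26 passes, 21−7=14 failures.
Subtract the second batch: 26−12=14 passes and 14−7=7 failures.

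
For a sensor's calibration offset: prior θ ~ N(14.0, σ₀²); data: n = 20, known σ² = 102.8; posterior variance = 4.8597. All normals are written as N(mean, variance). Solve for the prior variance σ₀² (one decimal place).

Posterior precision equals prior precision plus data precision: 1/σ_n² = 1/σ₀² + n/σ².
So 1/σ₀² = 1/4.8597 − 20/102.8 = 0.205774 − 0.194553 = 0.011221.
Hence σ₀² = 1/0.011221 ≈ 89.1.

σ₀² = 89.1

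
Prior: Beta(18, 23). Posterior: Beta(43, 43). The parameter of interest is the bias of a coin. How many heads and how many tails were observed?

25 heads and 20 tails

Under Beta–binomial conjugacy the posterior parameters are (a+s, b+f).
So s = 43 − 18 = 25 and f = 43 − 23 = 20.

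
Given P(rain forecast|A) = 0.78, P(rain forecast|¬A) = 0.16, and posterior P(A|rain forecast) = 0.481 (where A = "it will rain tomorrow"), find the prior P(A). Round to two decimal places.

In odds form, posterior odds = prior odds × likelihood ratio, so prior odds = posterior odds ÷ LR.
Posterior odds = 0.481/(1−0.481) = 0.9268. LR = 0.78/0.16 = 4.8750.
Prior odds = 0.9268/4.8750 = 0.1901, so P(A) = 0.1901/(1+0.1901) ≈ 0.16.

P(A) = 0.16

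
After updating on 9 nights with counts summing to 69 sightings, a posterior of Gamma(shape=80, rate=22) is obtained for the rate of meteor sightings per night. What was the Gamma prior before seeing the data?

Gamma(shape=11, rate=13)

Gamma–Poisson conjugacy: posterior shape = α + Σxᵢ, posterior rate = β + n.
So α = 80 − 69 = 11 and β = 22 − 9 = 13.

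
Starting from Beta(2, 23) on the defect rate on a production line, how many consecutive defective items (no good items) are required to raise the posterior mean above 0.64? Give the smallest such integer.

k = 39

After k defective items and 0 good items the posterior is Beta(2+k, 23), with mean (2+k)/(2+23+k).
Set (2+k)/(25+k) > 0.64 and solve: k > (0.64·25 − 2)/(1 − 0.64) = 38.889.
The smallest integer exceeding 38.889 is 39, and checking k=39: (41)/(64) = 0.6406 > 0.64.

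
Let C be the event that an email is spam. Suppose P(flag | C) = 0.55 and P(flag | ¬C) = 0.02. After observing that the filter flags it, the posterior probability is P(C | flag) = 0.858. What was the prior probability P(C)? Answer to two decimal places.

P(C) = 0.18

Bayes' rule in odds form gives O(C|E) = O(C)·[P(E|C)/P(E|¬C)], hence O(C) = O(C|E)/LR.
Posterior odds = 0.858/(1−0.858) = 6.0423. LR = 0.55/0.02 = 27.5000.
Prior odds = 6.0423/27.5000 = 0.2197, so P(C) = 0.2197/(1+0.2197) ≈ 0.18.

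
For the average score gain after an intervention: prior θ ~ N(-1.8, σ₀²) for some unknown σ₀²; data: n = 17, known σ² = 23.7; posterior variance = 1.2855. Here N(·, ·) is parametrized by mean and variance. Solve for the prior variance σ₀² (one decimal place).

σ₀² = 16.5

For the Normal–Normal model with known σ², precisions add: τ_n = τ₀ + n/σ².
So 1/σ₀² = 1/1.2855 − 17/23.7 = 0.777907 − 0.717300 = 0.060607.
Hence σ₀² = 1/0.060607 ≈ 16.5.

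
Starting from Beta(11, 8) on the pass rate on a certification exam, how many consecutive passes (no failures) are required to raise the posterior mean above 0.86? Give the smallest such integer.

After k passes and 0 failures the posterior is Beta(11+k, 8), with mean (11+k)/(11+8+k).
Set (11+k)/(19+k) > 0.86 and solve: k > (0.86·19 − 11)/(1 − 0.86) = 38.143.
The smallest integer exceeding 38.143 is 39, and checking k=39: (50)/(58) = 0.8621 > 0.86.

k = 39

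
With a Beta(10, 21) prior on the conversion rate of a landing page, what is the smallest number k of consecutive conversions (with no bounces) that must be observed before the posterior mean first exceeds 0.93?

k = 270

After k conversions and 0 bounces the posterior is Beta(10+k, 21), with mean (10+k)/(10+21+k).
Set (10+k)/(31+k) > 0.93 and solve: k > (0.93·31 − 10)/(1 − 0.93) = 269.000.
The smallest integer exceeding 269.000 is 270, and checking k=270: (280)/(301) = 0.9302 > 0.93.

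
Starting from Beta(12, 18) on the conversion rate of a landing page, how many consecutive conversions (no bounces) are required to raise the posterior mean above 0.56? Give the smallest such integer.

k = 11

After k conversions and 0 bounces the posterior is Beta(12+k, 18), with mean (12+k)/(12+18+k).
Set (12+k)/(30+k) > 0.56 and solve: k > (0.56·30 − 12)/(1 − 0.56) = 10.909.
The smallest integer exceeding 10.909 is 11, and checking k=11: (23)/(41) = 0.5610 > 0.56.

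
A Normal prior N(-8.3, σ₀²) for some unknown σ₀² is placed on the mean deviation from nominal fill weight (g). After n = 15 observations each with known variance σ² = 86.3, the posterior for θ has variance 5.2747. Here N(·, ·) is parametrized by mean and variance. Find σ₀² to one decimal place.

σ₀² = 63.4

Posterior precision equals prior precision plus data precision: 1/σ_n² = 1/σ₀² + n/σ².
So 1/σ₀² = 1/5.2747 − 15/86.3 = 0.189584 − 0.173812 = 0.015772.
Hence σ₀² = 1/0.015772 ≈ 63.4.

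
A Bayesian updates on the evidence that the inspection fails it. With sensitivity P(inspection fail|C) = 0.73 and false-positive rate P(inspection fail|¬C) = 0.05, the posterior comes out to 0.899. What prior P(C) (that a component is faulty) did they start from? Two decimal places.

Bayes' rule in odds form gives O(C|E) = O(C)·[P(E|C)/P(E|¬C)], hence O(C) = O(C|E)/LR.
Posterior odds = 0.899/(1−0.899) = 8.9010. LR = 0.73/0.05 = 14.6000.
Prior odds = 8.9010/14.6000 = 0.6097, so P(C) = 0.6097/(1+0.6097) ≈ 0.38.

P(C) = 0.38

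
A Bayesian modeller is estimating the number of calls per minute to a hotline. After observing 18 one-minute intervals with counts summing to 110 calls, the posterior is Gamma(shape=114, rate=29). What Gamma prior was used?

Gamma(shape=4, rate=11)

Gamma–Poisson conjugacy: posterior shape = α + Σxᵢ, posterior rate = β + n.
So α = 114 − 110 = 4 and β = 29 − 18 = 11.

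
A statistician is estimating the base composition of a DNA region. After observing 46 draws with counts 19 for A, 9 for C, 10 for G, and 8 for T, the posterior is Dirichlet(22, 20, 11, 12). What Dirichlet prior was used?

Dirichlet(3, 11, 1, 4)

For a Dirichlet(α) prior with multinomial counts c, the posterior is Dirichlet(α + c) componentwise.
Subtract each count from the matching posterior parameter: 22−19=3, 20−9=11, 11−10=1, 12−8=4.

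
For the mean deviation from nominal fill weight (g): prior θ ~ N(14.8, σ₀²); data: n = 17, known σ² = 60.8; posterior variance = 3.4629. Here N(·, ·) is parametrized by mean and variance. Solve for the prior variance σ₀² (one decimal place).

For the Normal–Normal model with known σ², precisions add: τ_n = τ₀ + n/σ².
So 1/σ₀² = 1/3.4629 − 17/60.8 = 0.288775 − 0.279605 = 0.009170.
Hence σ₀² = 1/0.009170 ≈ 109.1.

σ₀² = 109.1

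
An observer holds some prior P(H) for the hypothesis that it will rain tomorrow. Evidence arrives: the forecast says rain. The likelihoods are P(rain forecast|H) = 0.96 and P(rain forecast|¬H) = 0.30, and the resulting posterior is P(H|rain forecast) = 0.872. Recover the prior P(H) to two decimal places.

In odds form, posterior odds = prior odds × likelihood ratio, so prior odds = posterior odds ÷ LR.
Posterior odds = 0.872/(1−0.872) = 6.8125. LR = 0.96/0.30 = 3.2000.
Prior odds = 6.8125/3.2000 = 2.1289, so P(H) = 2.1289/(1+2.1289) ≈ 0.68.

P(H) = 0.68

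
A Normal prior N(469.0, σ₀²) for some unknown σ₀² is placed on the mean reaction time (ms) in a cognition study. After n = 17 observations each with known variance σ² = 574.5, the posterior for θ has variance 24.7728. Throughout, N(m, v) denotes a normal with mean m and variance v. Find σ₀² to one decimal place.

σ₀² = 92.8

For the Normal–Normal model with known σ², precisions add: τ_n = τ₀ + n/σ².
So 1/σ₀² = 1/24.7728 − 17/574.5 = 0.040367 − 0.029591 = 0.010776.
Hence σ₀² = 1/0.010776 ≈ 92.8.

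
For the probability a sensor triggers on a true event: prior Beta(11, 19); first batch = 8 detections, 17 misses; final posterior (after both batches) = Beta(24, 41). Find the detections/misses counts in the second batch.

5 detections and 5 misses

Because Beta–binomial updating is additive in the counts, the combined data contributed (α_post−α_prior, β_post−β_prior) successes and failures.
Total across both batches: 24−11=13 detections, 41−19=22 misses.
Subtract the first batch: 13−8=5 detections and 22−17=5 misses.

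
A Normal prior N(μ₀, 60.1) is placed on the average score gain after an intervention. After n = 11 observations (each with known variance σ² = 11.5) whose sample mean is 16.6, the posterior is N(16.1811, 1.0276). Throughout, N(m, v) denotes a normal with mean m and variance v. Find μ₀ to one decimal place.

μ₀ = -7.9

With known observation variance, the Normal–Normal posterior has precision τ_n = τ₀ + n/σ² and mean μ_n = (τ₀μ₀ + (n/σ²)x̄)/τ_n.
Here τ₀ = 1/60.1 = 0.016639 and τ_data = 11/11.5 = 0.956522, so τ_n = 0.973161.
Rearranging for μ₀: μ₀ = (μ_n·τ_n − τ_data·x̄)/τ₀ = (16.1811·0.973161 − 0.956522·16.6) / 0.016639 = -0.131450/0.016639 ≈ -7.9.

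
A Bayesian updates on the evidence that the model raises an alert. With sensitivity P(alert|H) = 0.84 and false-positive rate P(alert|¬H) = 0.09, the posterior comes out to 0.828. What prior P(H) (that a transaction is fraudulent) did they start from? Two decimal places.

In odds form, posterior odds = prior odds × likelihood ratio, so prior odds = posterior odds ÷ LR.
Posterior odds = 0.828/(1−0.828) = 4.8140. LR = 0.84/0.09 = 9.3333.
Prior odds = 4.8140/9.3333 = 0.5158, so P(H) = 0.5158/(1+0.5158) ≈ 0.34.

P(H) = 0.34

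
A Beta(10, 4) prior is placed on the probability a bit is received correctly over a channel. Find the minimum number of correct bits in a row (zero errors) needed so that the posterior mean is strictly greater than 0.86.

k = 15

After k correct bits and 0 errors the posterior is Beta(10+k, 4), with mean (10+k)/(10+4+k).
Set (10+k)/(14+k) > 0.86 and solve: k > (0.86·14 − 10)/(1 − 0.86) = 14.571.
The smallest integer exceeding 14.571 is 15, and checking k=15: (25)/(29) = 0.8621 > 0.86.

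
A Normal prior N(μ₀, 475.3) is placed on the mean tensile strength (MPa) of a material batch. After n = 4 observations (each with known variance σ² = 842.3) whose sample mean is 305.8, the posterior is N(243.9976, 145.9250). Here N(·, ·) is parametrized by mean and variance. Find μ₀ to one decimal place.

With known observation variance, the Normal–Normal posterior has precision τ_n = τ₀ + n/σ² and mean μ_n = (τ₀μ₀ + (n/σ²)x̄)/τ_n.
Here τ₀ = 1/475.3 = 0.002104 and τ_data = 4/842.3 = 0.004749, so τ_n = 0.006853.
Rearranging for μ₀: μ₀ = (μ_n·τ_n − τ_data·x̄)/τ₀ = (243.9976·0.006853 − 0.004749·305.8) / 0.002104 = 0.219871/0.002104 ≈ 104.5.

μ₀ = 104.5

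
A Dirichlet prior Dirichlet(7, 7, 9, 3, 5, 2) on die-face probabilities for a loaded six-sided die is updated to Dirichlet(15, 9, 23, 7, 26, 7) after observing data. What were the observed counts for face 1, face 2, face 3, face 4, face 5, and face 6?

counts (8, 2, 14, 4, 21, 5)

For a Dirichlet(α) prior with multinomial counts c, the posterior is Dirichlet(α + c) componentwise.
Counts are posterior − prior componentwise: 15−7=8, 9−7=2, 23−9=14, 7−3=4, 26−5=21, 7−2=5.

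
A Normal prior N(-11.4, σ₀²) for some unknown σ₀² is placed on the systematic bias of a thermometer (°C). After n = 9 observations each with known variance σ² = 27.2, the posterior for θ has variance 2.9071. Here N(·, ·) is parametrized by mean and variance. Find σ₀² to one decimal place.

σ₀² = 76.3

For the Normal–Normal model with known σ², precisions add: τ_n = τ₀ + n/σ².
So 1/σ₀² = 1/2.9071 − 9/27.2 = 0.343985 − 0.330882 = 0.013103.
Hence σ₀² = 1/0.013103 ≈ 76.3.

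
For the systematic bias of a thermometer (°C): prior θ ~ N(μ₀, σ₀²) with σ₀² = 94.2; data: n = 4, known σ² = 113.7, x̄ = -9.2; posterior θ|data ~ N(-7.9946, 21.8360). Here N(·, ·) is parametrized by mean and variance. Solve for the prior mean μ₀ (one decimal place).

μ₀ = -4.0

The posterior mean is a precision-weighted average: μ_n = (τ₀μ₀ + τ_data·x̄)/(τ₀+τ_data), with τ₀=1/σ₀² and τ_data=n/σ².
Here τ₀ = 1/94.2 = 0.010616 and τ_data = 4/113.7 = 0.035180, so τ_n = 0.045796.
Rearranging for μ₀: μ₀ = (μ_n·τ_n − τ_data·x̄)/τ₀ = (-7.9946·0.045796 − 0.035180·-9.2) / 0.010616 = -0.042465/0.010616 ≈ -4.0.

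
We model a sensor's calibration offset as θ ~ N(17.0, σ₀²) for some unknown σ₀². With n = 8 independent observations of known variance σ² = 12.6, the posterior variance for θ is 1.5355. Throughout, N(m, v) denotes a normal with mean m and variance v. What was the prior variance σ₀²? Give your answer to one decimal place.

For the Normal–Normal model with known σ², precisions add: τ_n = τ₀ + n/σ².
So 1/σ₀² = 1/1.5355 − 8/12.6 = 0.651254 − 0.634921 = 0.016333.
Hence σ₀² = 1/0.016333 ≈ 61.2.

σ₀² = 61.2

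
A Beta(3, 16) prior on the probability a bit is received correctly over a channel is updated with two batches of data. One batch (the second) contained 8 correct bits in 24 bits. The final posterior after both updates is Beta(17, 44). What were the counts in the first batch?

Because Beta–binomial updating is additive in the counts, the combined data contributed (α_post−α_prior, β_post−β_prior) successes and failures.
Total across both batches: 17−3=14 correct bits, 44−16=28 errors.
Subtract the second batch: 14−8=6 correct bits and 28−16=12 errors.

6 correct bits and 12 errors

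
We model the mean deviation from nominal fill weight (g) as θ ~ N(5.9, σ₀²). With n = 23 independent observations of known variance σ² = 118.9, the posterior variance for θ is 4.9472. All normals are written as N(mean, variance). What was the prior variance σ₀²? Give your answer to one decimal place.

σ₀² = 115.0

For the Normal–Normal model with known σ², precisions add: τ_n = τ₀ + n/σ².
So 1/σ₀² = 1/4.9472 − 23/118.9 = 0.202135 − 0.193440 = 0.008695.
Hence σ₀² = 1/0.008695 ≈ 115.0.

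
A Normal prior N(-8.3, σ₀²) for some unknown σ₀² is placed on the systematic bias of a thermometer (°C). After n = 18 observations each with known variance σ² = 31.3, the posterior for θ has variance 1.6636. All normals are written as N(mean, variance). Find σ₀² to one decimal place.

For the Normal–Normal model with known σ², precisions add: τ_n = τ₀ + n/σ².
So 1/σ₀² = 1/1.6636 − 18/31.3 = 0.601106 − 0.575080 = 0.026026.
Hence σ₀² = 1/0.026026 ≈ 38.4.

σ₀² = 38.4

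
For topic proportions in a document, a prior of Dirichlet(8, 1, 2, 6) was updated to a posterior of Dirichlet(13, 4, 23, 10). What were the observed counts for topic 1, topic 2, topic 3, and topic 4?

For a Dirichlet(α) prior with multinomial counts c, the posterior is Dirichlet(α + c) componentwise.
Counts are posterior − prior componentwise: 13−8=5, 4−1=3, 23−2=21, 10−6=4.

counts (5, 3, 21, 4)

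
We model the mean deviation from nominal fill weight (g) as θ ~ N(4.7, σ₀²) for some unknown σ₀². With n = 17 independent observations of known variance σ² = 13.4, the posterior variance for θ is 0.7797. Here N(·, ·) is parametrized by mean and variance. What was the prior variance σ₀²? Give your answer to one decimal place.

σ₀² = 72.0

For the Normal–Normal model with known σ², precisions add: τ_n = τ₀ + n/σ².
So 1/σ₀² = 1/0.7797 − 17/13.4 = 1.282545 − 1.268657 = 0.013888.
Hence σ₀² = 1/0.013888 ≈ 72.0.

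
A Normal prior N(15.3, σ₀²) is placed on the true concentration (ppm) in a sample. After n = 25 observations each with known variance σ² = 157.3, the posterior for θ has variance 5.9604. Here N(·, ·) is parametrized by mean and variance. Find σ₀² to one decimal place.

For the Normal–Normal model with known σ², precisions add: τ_n = τ₀ + n/σ².
So 1/σ₀² = 1/5.9604 − 25/157.3 = 0.167774 − 0.158932 = 0.008842.
Hence σ₀² = 1/0.008842 ≈ 113.1.

σ₀² = 113.1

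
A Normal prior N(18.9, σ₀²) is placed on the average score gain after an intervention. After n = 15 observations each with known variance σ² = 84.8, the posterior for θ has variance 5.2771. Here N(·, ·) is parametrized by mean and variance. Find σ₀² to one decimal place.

Posterior precision equals prior precision plus data precision: 1/σ_n² = 1/σ₀² + n/σ².
So 1/σ₀² = 1/5.2771 − 15/84.8 = 0.189498 − 0.176887 = 0.012611.
Hence σ₀² = 1/0.012611 ≈ 79.3.

σ₀² = 79.3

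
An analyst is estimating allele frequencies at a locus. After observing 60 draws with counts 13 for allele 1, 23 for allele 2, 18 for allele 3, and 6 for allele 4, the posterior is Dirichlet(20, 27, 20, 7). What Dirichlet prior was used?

For a Dirichlet(α) prior with multinomial counts c, the posterior is Dirichlet(α + c) componentwise.
Subtract each count from the matching posterior parameter: 20−13=7, 27−23=4, 20−18=2, 7−6=1.

Dirichlet(7, 4, 2, 1)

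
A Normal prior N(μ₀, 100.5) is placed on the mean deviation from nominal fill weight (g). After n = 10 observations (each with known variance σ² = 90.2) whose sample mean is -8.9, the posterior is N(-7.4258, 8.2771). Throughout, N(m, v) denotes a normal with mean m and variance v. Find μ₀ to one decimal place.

With known observation variance, the Normal–Normal posterior has precision τ_n = τ₀ + n/σ² and mean μ_n = (τ₀μ₀ + (n/σ²)x̄)/τ_n.
Here τ₀ = 1/100.5 = 0.009950 and τ_data = 10/90.2 = 0.110865, so τ_n = 0.120815.
Rearranging for μ₀: μ₀ = (μ_n·τ_n − τ_data·x̄)/τ₀ = (-7.4258·0.120815 − 0.110865·-8.9) / 0.009950 = 0.089550/0.009950 ≈ 9.0.

μ₀ = 9.0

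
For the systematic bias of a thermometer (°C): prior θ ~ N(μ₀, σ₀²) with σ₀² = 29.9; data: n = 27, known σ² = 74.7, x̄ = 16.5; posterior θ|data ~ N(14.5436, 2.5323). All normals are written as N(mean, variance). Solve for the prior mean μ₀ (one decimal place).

With known observation variance, the Normal–Normal posterior has precision τ_n = τ₀ + n/σ² and mean μ_n = (τ₀μ₀ + (n/σ²)x̄)/τ_n.
Here τ₀ = 1/29.9 = 0.033445 and τ_data = 27/74.7 = 0.361446, so τ_n = 0.394891.
Rearranging for μ₀: μ₀ = (μ_n·τ_n − τ_data·x̄)/τ₀ = (14.5436·0.394891 − 0.361446·16.5) / 0.033445 = -0.220722/0.033445 ≈ -6.6.

μ₀ = -6.6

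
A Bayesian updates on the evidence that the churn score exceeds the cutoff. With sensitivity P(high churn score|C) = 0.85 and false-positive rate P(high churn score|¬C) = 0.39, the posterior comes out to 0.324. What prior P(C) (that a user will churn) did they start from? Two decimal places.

P(C) = 0.18

In odds form, posterior odds = prior odds × likelihood ratio, so prior odds = posterior odds ÷ LR.
Posterior odds = 0.324/(1−0.324) = 0.4793. LR = 0.85/0.39 = 2.1795.
Prior odds = 0.4793/2.1795 = 0.2199, so P(C) = 0.2199/(1+0.2199) ≈ 0.18.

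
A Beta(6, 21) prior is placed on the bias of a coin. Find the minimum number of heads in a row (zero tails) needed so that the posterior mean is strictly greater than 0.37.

After k heads and 0 tails the posterior is Beta(6+k, 21), with mean (6+k)/(6+21+k).
Set (6+k)/(27+k) > 0.37 and solve: k > (0.37·27 − 6)/(1 − 0.37) = 6.333.
The smallest integer exceeding 6.333 is 7.

k = 7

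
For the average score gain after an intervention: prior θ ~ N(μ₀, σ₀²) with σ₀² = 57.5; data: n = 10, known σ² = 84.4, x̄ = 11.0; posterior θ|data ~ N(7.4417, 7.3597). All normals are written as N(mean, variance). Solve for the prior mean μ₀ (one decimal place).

μ₀ = -16.8

The posterior mean is a precision-weighted average: μ_n = (τ₀μ₀ + τ_data·x̄)/(τ₀+τ_data), with τ₀=1/σ₀² and τ_data=n/σ².
Here τ₀ = 1/57.5 = 0.017391 and τ_data = 10/84.4 = 0.118483, so τ_n = 0.135874.
Rearranging for μ₀: μ₀ = (μ_n·τ_n − τ_data·x̄)/τ₀ = (7.4417·0.135874 − 0.118483·11.0) / 0.017391 = -0.292179/0.017391 ≈ -16.8.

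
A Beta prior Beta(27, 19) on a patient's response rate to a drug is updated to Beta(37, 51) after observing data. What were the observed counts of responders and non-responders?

A Beta(a, b) prior with s successes and f failures in binomial data gives a Beta(a+s, b+f) posterior.
So s = 37 − 27 = 10 and f = 51 − 19 = 32.

10 responders and 32 non-responders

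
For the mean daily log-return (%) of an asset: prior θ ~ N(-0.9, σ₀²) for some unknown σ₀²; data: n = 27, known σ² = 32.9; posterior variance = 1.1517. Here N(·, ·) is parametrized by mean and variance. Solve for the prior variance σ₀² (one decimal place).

σ₀² = 21.0

For the Normal–Normal model with known σ², precisions add: τ_n = τ₀ + n/σ².
So 1/σ₀² = 1/1.1517 − 27/32.9 = 0.868282 − 0.820669 = 0.047613.
Hence σ₀² = 1/0.047613 ≈ 21.0.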